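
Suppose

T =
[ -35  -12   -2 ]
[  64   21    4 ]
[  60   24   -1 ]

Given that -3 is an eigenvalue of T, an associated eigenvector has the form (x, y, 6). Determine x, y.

We need (T + 3I)v = 0.
T + 3I = [[-32, -12, -2], [64, 24, 4], [60, 24, 2]].
Row 1: (-32)·x + (-12)·y + (-2)·6 = 0
Row 2: (64)·x + (24)·y + (4)·6 = 0
Row 3: (60)·x + (24)·y + (2)·6 = 0
Solving gives x = -3, y = 7.
Check: T·(-3, 7, 6) = (9, -21, -18) = -3·(-3, 7, 6).

-3, 7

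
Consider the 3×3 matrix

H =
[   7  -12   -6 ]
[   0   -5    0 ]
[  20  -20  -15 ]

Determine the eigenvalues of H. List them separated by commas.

-5, -5, -3

Compute the characteristic polynomial p(μ) = det(μI - H).
Cofactor expansion gives p(μ) = μ^3 + 13μ^2 + 55μ + 75.
Rational-root test: μ = -3 gives p(-3) = 0.
Dividing by (μ + 3) leaves μ^2 + 10μ + 25.
The quadratic factor is (μ + 5)^2.
Eigenvalues: -5, -5, -3.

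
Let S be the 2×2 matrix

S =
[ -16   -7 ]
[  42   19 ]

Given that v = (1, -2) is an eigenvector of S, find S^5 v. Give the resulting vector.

First find the eigenvalue: Sv = (-2, 4) = -2·(1, -2), so λ = -2.
Then S^5 v = λ^5·v = (-2)^5·(1, -2) = -32·(1, -2) = (-32, 64).

(-32, 64)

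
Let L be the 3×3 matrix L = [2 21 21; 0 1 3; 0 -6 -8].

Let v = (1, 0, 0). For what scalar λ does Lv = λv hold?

2

Compute Lv: L·(1, 0, 0) = (2, 0, 0).
Since Lv = λv, compare component 1: 2 = λ·1, so λ = 2.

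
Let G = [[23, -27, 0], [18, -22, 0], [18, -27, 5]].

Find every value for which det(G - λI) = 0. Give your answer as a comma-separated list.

The characteristic polynomial is p(t) = det(tI - G).
Expanding along the first row, p(t) = t^3 - 6t^2 - 15t + 100.
Since p(-4) = 0, t = -4 is a root.
Factor out (t + 4): p(t) = (t + 4)·(t^2 - 10t + 25).
The quadratic factor is (t - 5)^2.
Eigenvalues: -4, 5, 5.

-4, 5, 5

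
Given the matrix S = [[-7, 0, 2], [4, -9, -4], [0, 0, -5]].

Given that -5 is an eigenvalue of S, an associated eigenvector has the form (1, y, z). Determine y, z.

We need (S + 5I)v = 0.
S + 5I = [[-2, 0, 2], [4, -4, -4], [0, 0, 0]].
Row 1: (-2)·1 + (0)·y + (2)·z = 0
Row 2: (4)·1 + (-4)·y + (-4)·z = 0
Row 3: (0)·1 + (0)·y + (0)·z = 0
Solving gives y = 0, z = 1.
Check: S·(1, 0, 1) = (-5, 0, -5) = -5·(1, 0, 1).

0, 1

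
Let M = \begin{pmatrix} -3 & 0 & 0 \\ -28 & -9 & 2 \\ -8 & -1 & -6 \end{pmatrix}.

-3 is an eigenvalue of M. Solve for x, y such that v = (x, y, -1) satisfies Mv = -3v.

1, -5

We need (M + 3I)v = 0.
M + 3I = [[0, 0, 0], [-28, -6, 2], [-8, -1, -3]].
Row 1: (0)·x + (0)·y + (0)·-1 = 0
Row 2: (-28)·x + (-6)·y + (2)·-1 = 0
Row 3: (-8)·x + (-1)·y + (-3)·-1 = 0
Solving gives x = 1, y = -5.
Check: M·(1, -5, -1) = (-3, 15, 3) = -3·(1, -5, -1).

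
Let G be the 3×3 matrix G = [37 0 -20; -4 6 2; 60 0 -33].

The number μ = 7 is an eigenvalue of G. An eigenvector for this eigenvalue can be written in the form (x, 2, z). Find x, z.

-2, -3

We need (G - 7I)v = 0.
G - 7I = [[30, 0, -20], [-4, -1, 2], [60, 0, -40]].
Row 1: (30)·x + (0)·2 + (-20)·z = 0
Row 2: (-4)·x + (-1)·2 + (2)·z = 0
Row 3: (60)·x + (0)·2 + (-40)·z = 0
Solving gives x = -2, z = -3.
Check: G·(-2, 2, -3) = (-14, 14, -21) = 7·(-2, 2, -3).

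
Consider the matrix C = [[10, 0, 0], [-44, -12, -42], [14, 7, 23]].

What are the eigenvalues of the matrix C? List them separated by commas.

Compute the characteristic polynomial p(lambda) = det(lambda·I - C).
Expanding the 3×3 determinant: p(lambda) = lambda^3 - 21·lambda^2 + 128·lambda - 180.
Rational-root test: lambda = 2 gives p(2) = 0.
Factor out (lambda - 2): p(lambda) = (lambda - 2)·(lambda^2 - 19·lambda + 90).
The quadratic factors as (lambda - 9)·(lambda - 10).
Eigenvalues: 2, 9, 10.

2, 9, 10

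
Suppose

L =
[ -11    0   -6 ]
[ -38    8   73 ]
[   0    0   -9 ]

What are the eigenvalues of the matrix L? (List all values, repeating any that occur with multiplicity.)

-11, -9, 8

The characteristic polynomial is p(r) = det(rI - L).
Cofactor expansion gives p(r) = r^3 + 12r^2 - 61r - 792.
Try r = 8: p(8) = 0, so 8 is a root.
Factor out (r - 8): p(r) = (r - 8)·(r^2 + 20r + 99).
The quadratic factors as (r + 11)·(r + 9).
Eigenvalues: -11, -9, 8.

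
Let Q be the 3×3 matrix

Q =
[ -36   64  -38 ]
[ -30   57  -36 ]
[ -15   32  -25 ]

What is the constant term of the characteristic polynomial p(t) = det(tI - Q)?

p(0) = det(0·I − Q) = det(−Q) = (−1)^3·det(Q).
det(Q) = 378, so p(0) = -378.

-378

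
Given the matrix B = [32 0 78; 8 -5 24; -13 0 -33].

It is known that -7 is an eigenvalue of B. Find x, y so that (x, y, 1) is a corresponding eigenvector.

-2, -4

We need (B + 7I)v = 0.
B + 7I = [[39, 0, 78], [8, 2, 24], [-13, 0, -26]].
Row 1: (39)·x + (0)·y + (78)·1 = 0
Row 2: (8)·x + (2)·y + (24)·1 = 0
Row 3: (-13)·x + (0)·y + (-26)·1 = 0
Solving gives x = -2, y = -4.
Check: B·(-2, -4, 1) = (14, 28, -7) = -7·(-2, -4, 1).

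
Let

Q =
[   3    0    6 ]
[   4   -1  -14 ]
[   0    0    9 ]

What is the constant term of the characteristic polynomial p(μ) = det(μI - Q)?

p(0) = det(0·I − Q) = det(−Q) = (−1)^3·det(Q).
det(Q) = -27, so p(0) = 27.

27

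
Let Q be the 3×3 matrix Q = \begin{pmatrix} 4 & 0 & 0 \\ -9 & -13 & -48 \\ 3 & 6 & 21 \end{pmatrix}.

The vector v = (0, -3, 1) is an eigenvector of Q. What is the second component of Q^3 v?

-81

First find the eigenvalue: Qv = (0, -9, 3) = 3·(0, -3, 1), so λ = 3.
Then Q^3 v = λ^3·v = 3^3·(0, -3, 1) = 27·(0, -3, 1) = (0, -81, 27).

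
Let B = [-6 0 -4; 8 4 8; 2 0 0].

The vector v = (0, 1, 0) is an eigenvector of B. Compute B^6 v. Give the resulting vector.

(0, 4096, 0)

First find the eigenvalue: Bv = (0, 4, 0) = 4·(0, 1, 0), so λ = 4.
Then B^6 v = λ^6·v = 4^6·(0, 1, 0) = 4096·(0, 1, 0) = (0, 4096, 0).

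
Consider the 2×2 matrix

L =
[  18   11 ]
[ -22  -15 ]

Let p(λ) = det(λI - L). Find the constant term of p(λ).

-28

p(λ) = λ^2 - 3λ - 28.
The constant term is -28.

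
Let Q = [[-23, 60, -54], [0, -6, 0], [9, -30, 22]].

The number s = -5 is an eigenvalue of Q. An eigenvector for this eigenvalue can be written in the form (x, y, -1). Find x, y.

We need (Q + 5I)v = 0.
Q + 5I = [[-18, 60, -54], [0, -1, 0], [9, -30, 27]].
Row 1: (-18)·x + (60)·y + (-54)·-1 = 0
Row 2: (0)·x + (-1)·y + (0)·-1 = 0
Row 3: (9)·x + (-30)·y + (27)·-1 = 0
Solving gives x = 3, y = 0.
Check: Q·(3, 0, -1) = (-15, 0, 5) = -5·(3, 0, -1).

3, 0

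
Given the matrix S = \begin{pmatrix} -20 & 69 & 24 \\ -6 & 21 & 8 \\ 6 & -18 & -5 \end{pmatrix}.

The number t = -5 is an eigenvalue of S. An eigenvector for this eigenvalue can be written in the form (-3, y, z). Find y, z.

-1, 1

We need (S + 5I)v = 0.
S + 5I = [[-15, 69, 24], [-6, 26, 8], [6, -18, 0]].
Row 1: (-15)·-3 + (69)·y + (24)·z = 0
Row 2: (-6)·-3 + (26)·y + (8)·z = 0
Row 3: (6)·-3 + (-18)·y + (0)·z = 0
Solving gives y = -1, z = 1.
Check: S·(-3, -1, 1) = (15, 5, -5) = -5·(-3, -1, 1).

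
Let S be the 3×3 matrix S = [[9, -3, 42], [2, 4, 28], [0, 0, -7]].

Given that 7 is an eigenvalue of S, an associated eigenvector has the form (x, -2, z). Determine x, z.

-3, 0

We need (S - 7I)v = 0.
S - 7I = [[2, -3, 42], [2, -3, 28], [0, 0, -14]].
Row 1: (2)·x + (-3)·-2 + (42)·z = 0
Row 2: (2)·x + (-3)·-2 + (28)·z = 0
Row 3: (0)·x + (0)·-2 + (-14)·z = 0
Solving gives x = -3, z = 0.
Check: S·(-3, -2, 0) = (-21, -14, 0) = 7·(-3, -2, 0).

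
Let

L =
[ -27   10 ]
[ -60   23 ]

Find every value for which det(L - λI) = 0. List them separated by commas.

det(L - μI) = (-27 - μ)(23 - μ) - (10)·(-60) = μ^2 + 4μ - 21.
This factors as (μ + 7)·(μ - 3) = 0.
Eigenvalues: -7, 3.

-7, 3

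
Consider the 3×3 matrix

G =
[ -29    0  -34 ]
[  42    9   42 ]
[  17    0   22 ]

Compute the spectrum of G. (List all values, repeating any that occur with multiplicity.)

-12, 5, 9

Compute the characteristic polynomial p(μ) = det(μI - G).
Cofactor expansion gives p(μ) = μ^3 - 2μ^2 - 123μ + 540.
Try μ = 5: p(5) = 0, so 5 is a root.
Dividing by (μ - 5) leaves μ^2 + 3μ - 108.
The quadratic factors as (μ + 12)·(μ - 9).
Eigenvalues: -12, 5, 9.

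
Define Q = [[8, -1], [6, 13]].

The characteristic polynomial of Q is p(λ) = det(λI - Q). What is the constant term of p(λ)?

p(λ) = λ^2 - 21λ + 110.
The constant term is 110.

110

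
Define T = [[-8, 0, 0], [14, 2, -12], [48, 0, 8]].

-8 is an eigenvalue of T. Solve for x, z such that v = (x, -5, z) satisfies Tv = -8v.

1, -3

We need (T + 8I)v = 0.
T + 8I = [[0, 0, 0], [14, 10, -12], [48, 0, 16]].
Row 1: (0)·x + (0)·-5 + (0)·z = 0
Row 2: (14)·x + (10)·-5 + (-12)·z = 0
Row 3: (48)·x + (0)·-5 + (16)·z = 0
Solving gives x = 1, z = -3.
Check: T·(1, -5, -3) = (-8, 40, 24) = -8·(1, -5, -3).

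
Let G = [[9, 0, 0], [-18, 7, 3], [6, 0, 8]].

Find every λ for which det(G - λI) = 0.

7, 8, 9

Set up det(lambda·I - G) = 0.
Expanding along the first row, p(lambda) = lambda^3 - 24·lambda^2 + 191·lambda - 504.
Rational-root test: lambda = 8 gives p(8) = 0.
Dividing by (lambda - 8) leaves lambda^2 - 16·lambda + 63.
The quadratic factors as (lambda - 7)·(lambda - 9).
Eigenvalues: 7, 8, 9.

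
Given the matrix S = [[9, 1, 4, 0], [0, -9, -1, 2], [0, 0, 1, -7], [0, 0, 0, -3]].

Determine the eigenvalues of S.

-9, -3, 1, 9

S is upper triangular, so its eigenvalues are the diagonal entries.
Diagonal: 9, -9, 1, -3.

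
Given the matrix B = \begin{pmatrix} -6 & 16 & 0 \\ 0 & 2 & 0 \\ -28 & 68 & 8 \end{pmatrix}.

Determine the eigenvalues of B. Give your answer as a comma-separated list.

The characteristic polynomial is p(lambda) = det(lambda·I - B).
Expanding along the first row, p(lambda) = lambda^3 - 4·lambda^2 - 44·lambda + 96.
Rational-root test: lambda = 2 gives p(2) = 0.
Factor out (lambda - 2): p(lambda) = (lambda - 2)·(lambda^2 - 2·lambda - 48).
The quadratic factors as (lambda + 6)·(lambda - 8).
Eigenvalues: -6, 2, 8.

-6, 2, 8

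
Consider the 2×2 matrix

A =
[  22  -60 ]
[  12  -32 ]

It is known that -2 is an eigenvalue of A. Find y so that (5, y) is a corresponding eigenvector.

We need (A + 2I)v = 0.
A + 2I = [[24, -60], [12, -30]].
Row 1: (24)·5 + (-60)·y = 0
Row 2: (12)·5 + (-30)·y = 0
Solving gives y = 2.
Check: A·(5, 2) = (-10, -4) = -2·(5, 2).

2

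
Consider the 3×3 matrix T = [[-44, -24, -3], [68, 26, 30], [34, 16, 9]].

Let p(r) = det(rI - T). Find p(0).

p(0) = det(0·I − T) = det(−T) = (−1)^3·det(T).
det(T) = 420, so p(0) = -420.

-420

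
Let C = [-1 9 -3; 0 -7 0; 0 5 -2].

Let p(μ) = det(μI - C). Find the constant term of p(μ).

14

p(μ) = μ^3 + 10μ^2 + 23μ + 14.
The constant term is 14.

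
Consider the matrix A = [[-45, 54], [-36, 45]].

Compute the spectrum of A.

-9, 9

det(A - μI) = (-45 - μ)(45 - μ) - (54)·(-36) = μ^2 - 81.
This factors as (μ + 9)·(μ - 9) = 0.
Eigenvalues: -9, 9.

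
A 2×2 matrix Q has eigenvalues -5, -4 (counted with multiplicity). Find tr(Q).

trace(Q) is the sum of the eigenvalues: (-5) + (-4) = -9.

-9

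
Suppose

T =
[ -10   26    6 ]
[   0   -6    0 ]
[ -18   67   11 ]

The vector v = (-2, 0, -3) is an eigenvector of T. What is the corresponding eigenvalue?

Compute Tv: T·(-2, 0, -3) = (2, 0, 3).
Since Tv = λv, compare component 1: 2 = λ·-2, so λ = -1.

-1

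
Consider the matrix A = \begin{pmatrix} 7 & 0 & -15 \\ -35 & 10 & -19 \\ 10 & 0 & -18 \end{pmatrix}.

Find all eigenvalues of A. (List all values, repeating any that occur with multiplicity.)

-8, -3, 10

Compute the characteristic polynomial p(λ) = det(λI - A).
Expanding along the first row, p(λ) = λ^3 + λ^2 - 86λ - 240.
Rational-root test: λ = -3 gives p(-3) = 0.
Dividing by (λ + 3) leaves λ^2 - 2λ - 80.
The quadratic factors as (λ + 8)·(λ - 10).
Eigenvalues: -8, -3, 10.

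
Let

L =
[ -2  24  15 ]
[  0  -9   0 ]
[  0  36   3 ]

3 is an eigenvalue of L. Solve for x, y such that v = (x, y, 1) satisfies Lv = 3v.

We need (L - 3I)v = 0.
L - 3I = [[-5, 24, 15], [0, -12, 0], [0, 36, 0]].
Row 1: (-5)·x + (24)·y + (15)·1 = 0
Row 2: (0)·x + (-12)·y + (0)·1 = 0
Row 3: (0)·x + (36)·y + (0)·1 = 0
Solving gives x = 3, y = 0.
Check: L·(3, 0, 1) = (9, 0, 3) = 3·(3, 0, 1).

3, 0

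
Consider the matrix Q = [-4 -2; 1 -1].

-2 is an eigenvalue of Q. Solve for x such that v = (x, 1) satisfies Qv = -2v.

We need (Q + 2I)v = 0.
Q + 2I = [[-2, -2], [1, 1]].
Row 1: (-2)·x + (-2)·1 = 0
Row 2: (1)·x + (1)·1 = 0
Solving gives x = -1.
Check: Q·(-1, 1) = (2, -2) = -2·(-1, 1).

-1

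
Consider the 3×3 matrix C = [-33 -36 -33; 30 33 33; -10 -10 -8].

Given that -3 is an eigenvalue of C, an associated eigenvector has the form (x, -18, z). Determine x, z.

15, 6

We need (C + 3I)v = 0.
C + 3I = [[-30, -36, -33], [30, 36, 33], [-10, -10, -5]].
Row 1: (-30)·x + (-36)·-18 + (-33)·z = 0
Row 2: (30)·x + (36)·-18 + (33)·z = 0
Row 3: (-10)·x + (-10)·-18 + (-5)·z = 0
Solving gives x = 15, z = 6.
Check: C·(15, -18, 6) = (-45, 54, -18) = -3·(15, -18, 6).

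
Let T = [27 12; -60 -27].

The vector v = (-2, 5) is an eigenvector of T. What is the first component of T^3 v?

54

First find the eigenvalue: Tv = (6, -15) = -3·(-2, 5), so λ = -3.
Then T^3 v = λ^3·v = (-3)^3·(-2, 5) = -27·(-2, 5) = (54, -135).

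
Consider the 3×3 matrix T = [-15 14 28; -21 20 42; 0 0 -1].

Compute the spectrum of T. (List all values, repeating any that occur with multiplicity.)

-1, -1, 6

Compute the characteristic polynomial p(s) = det(sI - T).
Expanding along the first row, p(s) = s^3 - 4s^2 - 11s - 6.
Since p(-1) = 0, s = -1 is a root.
Factor out (s + 1): p(s) = (s + 1)·(s^2 - 5s - 6).
The quadratic factors as (s + 1)·(s - 6).
Eigenvalues: -1, -1, 6.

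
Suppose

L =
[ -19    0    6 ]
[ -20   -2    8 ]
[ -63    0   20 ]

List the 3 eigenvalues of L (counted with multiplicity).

-2, -1, 2

The characteristic polynomial is p(r) = det(rI - L).
Expanding along the first row, p(r) = r^3 + r^2 - 4r - 4.
Try r = -1: p(-1) = 0, so -1 is a root.
Dividing by (r + 1) leaves r^2 - 4.
The quadratic factors as (r + 2)·(r - 2).
Eigenvalues: -2, -1, 2.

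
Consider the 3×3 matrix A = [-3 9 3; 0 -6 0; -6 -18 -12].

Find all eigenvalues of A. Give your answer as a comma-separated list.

Compute the characteristic polynomial p(t) = det(tI - A).
Cofactor expansion gives p(t) = t^3 + 21t^2 + 144t + 324.
Rational-root test: t = -9 gives p(-9) = 0.
Factor out (t + 9): p(t) = (t + 9)·(t^2 + 12t + 36).
The quadratic factor is (t + 6)^2.
Eigenvalues: -9, -6, -6.

-9, -6, -6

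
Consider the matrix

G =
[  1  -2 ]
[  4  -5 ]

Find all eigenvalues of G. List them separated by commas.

-3, -1

det(G - sI) = (1 - s)(-5 - s) - (-2)·(4) = s^2 + 4s + 3.
This factors as (s + 3)·(s + 1) = 0.
Eigenvalues: -3, -1.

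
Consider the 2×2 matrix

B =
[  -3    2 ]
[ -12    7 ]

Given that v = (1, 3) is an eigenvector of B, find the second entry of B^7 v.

6561

First find the eigenvalue: Bv = (3, 9) = 3·(1, 3), so λ = 3.
Then B^7 v = λ^7·v = 3^7·(1, 3) = 2187·(1, 3) = (2187, 6561).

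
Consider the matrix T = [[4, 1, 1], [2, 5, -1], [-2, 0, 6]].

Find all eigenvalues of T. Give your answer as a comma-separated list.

The characteristic polynomial is p(μ) = det(μI - T).
Cofactor expansion gives p(μ) = μ^3 - 15μ^2 + 74μ - 120.
Since p(4) = 0, μ = 4 is a root.
Dividing by (μ - 4) leaves μ^2 - 11μ + 30.
The quadratic factors as (μ - 5)·(μ - 6).
Eigenvalues: 4, 5, 6.

4, 5, 6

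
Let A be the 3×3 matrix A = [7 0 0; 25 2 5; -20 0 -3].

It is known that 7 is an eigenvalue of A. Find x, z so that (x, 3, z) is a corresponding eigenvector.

We need (A - 7I)v = 0.
A - 7I = [[0, 0, 0], [25, -5, 5], [-20, 0, -10]].
Row 1: (0)·x + (0)·3 + (0)·z = 0
Row 2: (25)·x + (-5)·3 + (5)·z = 0
Row 3: (-20)·x + (0)·3 + (-10)·z = 0
Solving gives x = 1, z = -2.
Check: A·(1, 3, -2) = (7, 21, -14) = 7·(1, 3, -2).

1, -2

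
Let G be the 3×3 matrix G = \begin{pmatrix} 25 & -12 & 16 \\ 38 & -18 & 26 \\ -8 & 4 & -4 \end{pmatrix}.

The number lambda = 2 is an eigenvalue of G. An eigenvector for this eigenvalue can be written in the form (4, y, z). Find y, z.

We need (G - 2I)v = 0.
G - 2I = [[23, -12, 16], [38, -20, 26], [-8, 4, -6]].
Row 1: (23)·4 + (-12)·y + (16)·z = 0
Row 2: (38)·4 + (-20)·y + (26)·z = 0
Row 3: (-8)·4 + (4)·y + (-6)·z = 0
Solving gives y = 5, z = -2.
Check: G·(4, 5, -2) = (8, 10, -4) = 2·(4, 5, -2).

5, -2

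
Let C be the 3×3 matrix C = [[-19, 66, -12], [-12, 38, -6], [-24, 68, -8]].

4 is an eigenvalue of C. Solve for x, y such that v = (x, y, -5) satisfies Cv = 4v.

We need (C - 4I)v = 0.
C - 4I = [[-23, 66, -12], [-12, 34, -6], [-24, 68, -12]].
Row 1: (-23)·x + (66)·y + (-12)·-5 = 0
Row 2: (-12)·x + (34)·y + (-6)·-5 = 0
Row 3: (-24)·x + (68)·y + (-12)·-5 = 0
Solving gives x = -6, y = -3.
Check: C·(-6, -3, -5) = (-24, -12, -20) = 4·(-6, -3, -5).

-6, -3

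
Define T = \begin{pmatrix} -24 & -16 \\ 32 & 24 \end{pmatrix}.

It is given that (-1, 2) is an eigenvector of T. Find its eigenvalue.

8

Compute Tv: T·(-1, 2) = (-8, 16).
Since Tv = λv, compare component 1: -8 = λ·-1, so λ = 8.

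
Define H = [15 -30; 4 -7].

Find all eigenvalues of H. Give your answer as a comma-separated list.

det(H - rI) = (15 - r)(-7 - r) - (-30)·(4) = r^2 - 8r + 15.
This factors as (r - 3)·(r - 5) = 0.
Eigenvalues: 3, 5.

3, 5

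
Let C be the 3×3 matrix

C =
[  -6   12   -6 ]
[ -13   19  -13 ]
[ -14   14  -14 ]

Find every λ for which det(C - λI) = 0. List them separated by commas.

-7, 0, 6

The characteristic polynomial is p(r) = det(rI - C).
Cofactor expansion gives p(r) = r^3 + r^2 - 42r.
Rational-root test: r = -7 gives p(-7) = 0.
Factor out (r + 7): p(r) = (r + 7)·(r^2 - 6r).
The quadratic factors as r·(r - 6).
Eigenvalues: -7, 0, 6.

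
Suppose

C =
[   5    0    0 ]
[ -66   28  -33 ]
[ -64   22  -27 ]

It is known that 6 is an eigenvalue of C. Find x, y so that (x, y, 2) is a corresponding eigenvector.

0, 3

We need (C - 6I)v = 0.
C - 6I = [[-1, 0, 0], [-66, 22, -33], [-64, 22, -33]].
Row 1: (-1)·x + (0)·y + (0)·2 = 0
Row 2: (-66)·x + (22)·y + (-33)·2 = 0
Row 3: (-64)·x + (22)·y + (-33)·2 = 0
Solving gives x = 0, y = 3.
Check: C·(0, 3, 2) = (0, 18, 12) = 6·(0, 3, 2).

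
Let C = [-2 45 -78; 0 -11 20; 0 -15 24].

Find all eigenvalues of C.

Compute the characteristic polynomial p(s) = det(sI - C).
Cofactor expansion gives p(s) = s^3 - 11s^2 + 10s + 72.
Rational-root test: s = 4 gives p(4) = 0.
Dividing by (s - 4) leaves s^2 - 7s - 18.
The quadratic factors as (s + 2)·(s - 9).
Eigenvalues: -2, 4, 9.

-2, 4, 9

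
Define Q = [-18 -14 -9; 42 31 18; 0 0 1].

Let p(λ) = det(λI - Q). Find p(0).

p(0) = det(0·I − Q) = det(−Q) = (−1)^3·det(Q).
det(Q) = 30, so p(0) = -30.

-30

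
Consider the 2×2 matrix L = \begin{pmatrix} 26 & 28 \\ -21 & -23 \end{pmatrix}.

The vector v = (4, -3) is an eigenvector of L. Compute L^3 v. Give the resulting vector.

First find the eigenvalue: Lv = (20, -15) = 5·(4, -3), so λ = 5.
Then L^3 v = λ^3·v = 5^3·(4, -3) = 125·(4, -3) = (500, -375).

(500, -375)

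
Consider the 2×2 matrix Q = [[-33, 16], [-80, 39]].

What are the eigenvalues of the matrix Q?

-1, 7

det(Q - λI) = (-33 - λ)(39 - λ) - (16)·(-80) = λ^2 - 6λ - 7.
This factors as (λ + 1)·(λ - 7) = 0.
Eigenvalues: -1, 7.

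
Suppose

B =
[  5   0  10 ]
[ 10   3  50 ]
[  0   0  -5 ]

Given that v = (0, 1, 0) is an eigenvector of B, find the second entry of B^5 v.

243

First find the eigenvalue: Bv = (0, 3, 0) = 3·(0, 1, 0), so λ = 3.
Then B^5 v = λ^5·v = 3^5·(0, 1, 0) = 243·(0, 1, 0) = (0, 243, 0).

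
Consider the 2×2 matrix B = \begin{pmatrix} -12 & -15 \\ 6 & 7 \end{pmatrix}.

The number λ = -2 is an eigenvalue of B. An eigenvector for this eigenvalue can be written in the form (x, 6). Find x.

We need (B + 2I)v = 0.
B + 2I = [[-10, -15], [6, 9]].
Row 1: (-10)·x + (-15)·6 = 0
Row 2: (6)·x + (9)·6 = 0
Solving gives x = -9.
Check: B·(-9, 6) = (18, -12) = -2·(-9, 6).

-9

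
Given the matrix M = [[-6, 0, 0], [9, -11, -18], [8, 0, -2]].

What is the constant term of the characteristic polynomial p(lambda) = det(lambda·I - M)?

p(0) = det(0·I − M) = det(−M) = (−1)^3·det(M).
det(M) = -132, so p(0) = 132.

132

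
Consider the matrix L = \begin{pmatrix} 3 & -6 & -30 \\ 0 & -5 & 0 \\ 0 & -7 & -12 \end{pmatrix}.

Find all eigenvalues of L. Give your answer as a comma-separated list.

Compute the characteristic polynomial p(t) = det(tI - L).
Expanding the 3×3 determinant: p(t) = t^3 + 14t^2 + 9t - 180.
Since p(-5) = 0, t = -5 is a root.
Dividing by (t + 5) leaves t^2 + 9t - 36.
The quadratic factors as (t + 12)·(t - 3).
Eigenvalues: -12, -5, 3.

-12, -5, 3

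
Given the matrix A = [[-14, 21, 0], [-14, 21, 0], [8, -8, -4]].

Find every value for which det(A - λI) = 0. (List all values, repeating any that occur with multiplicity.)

-4, 0, 7

Compute the characteristic polynomial p(s) = det(sI - A).
Expanding the 3×3 determinant: p(s) = s^3 - 3s^2 - 28s.
Rational-root test: s = 0 gives p(0) = 0.
Dividing by s leaves s^2 - 3s - 28.
The quadratic factors as (s + 4)·(s - 7).
Eigenvalues: -4, 0, 7.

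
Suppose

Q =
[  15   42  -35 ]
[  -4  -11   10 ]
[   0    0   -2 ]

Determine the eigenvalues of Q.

Compute the characteristic polynomial p(r) = det(rI - Q).
Cofactor expansion gives p(r) = r^3 - 2r^2 - 5r + 6.
Since p(1) = 0, r = 1 is a root.
Factor out (r - 1): p(r) = (r - 1)·(r^2 - r - 6).
The quadratic factors as (r + 2)·(r - 3).
Eigenvalues: -2, 1, 3.

-2, 1, 3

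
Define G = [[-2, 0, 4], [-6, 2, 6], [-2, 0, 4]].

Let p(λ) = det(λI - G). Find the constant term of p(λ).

0

p(λ) = λ^3 - 4λ^2 + 4λ.
The constant term is 0.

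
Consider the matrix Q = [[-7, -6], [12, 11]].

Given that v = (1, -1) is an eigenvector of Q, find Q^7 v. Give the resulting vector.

(-1, 1)

First find the eigenvalue: Qv = (-1, 1) = -1·(1, -1), so λ = -1.
Then Q^7 v = λ^7·v = (-1)^7·(1, -1) = -1·(1, -1) = (-1, 1).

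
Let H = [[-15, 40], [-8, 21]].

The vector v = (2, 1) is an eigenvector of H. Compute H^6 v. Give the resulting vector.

First find the eigenvalue: Hv = (10, 5) = 5·(2, 1), so λ = 5.
Then H^6 v = λ^6·v = 5^6·(2, 1) = 15625·(2, 1) = (31250, 15625).

(31250, 15625)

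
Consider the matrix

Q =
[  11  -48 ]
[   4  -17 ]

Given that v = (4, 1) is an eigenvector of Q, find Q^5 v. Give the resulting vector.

First find the eigenvalue: Qv = (-4, -1) = -1·(4, 1), so λ = -1.
Then Q^5 v = λ^5·v = (-1)^5·(4, 1) = -1·(4, 1) = (-4, -1).

(-4, -1)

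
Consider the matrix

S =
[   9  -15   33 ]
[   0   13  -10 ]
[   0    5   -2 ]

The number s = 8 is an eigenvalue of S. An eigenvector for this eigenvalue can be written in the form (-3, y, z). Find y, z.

2, 1

We need (S - 8I)v = 0.
S - 8I = [[1, -15, 33], [0, 5, -10], [0, 5, -10]].
Row 1: (1)·-3 + (-15)·y + (33)·z = 0
Row 2: (0)·-3 + (5)·y + (-10)·z = 0
Row 3: (0)·-3 + (5)·y + (-10)·z = 0
Solving gives y = 2, z = 1.
Check: S·(-3, 2, 1) = (-24, 16, 8) = 8·(-3, 2, 1).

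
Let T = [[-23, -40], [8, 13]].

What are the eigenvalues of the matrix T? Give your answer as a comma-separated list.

-7, -3

det(T - λI) = (-23 - λ)(13 - λ) - (-40)·(8) = λ^2 + 10λ + 21.
This factors as (λ + 7)·(λ + 3) = 0.
Eigenvalues: -7, -3.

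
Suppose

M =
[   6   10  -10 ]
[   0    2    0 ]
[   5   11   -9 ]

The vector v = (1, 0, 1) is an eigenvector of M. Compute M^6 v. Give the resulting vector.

First find the eigenvalue: Mv = (-4, 0, -4) = -4·(1, 0, 1), so λ = -4.
Then M^6 v = λ^6·v = (-4)^6·(1, 0, 1) = 4096·(1, 0, 1) = (4096, 0, 4096).

(4096, 0, 4096)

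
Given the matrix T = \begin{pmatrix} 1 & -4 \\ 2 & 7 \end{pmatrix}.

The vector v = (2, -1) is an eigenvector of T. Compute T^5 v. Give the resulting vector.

(486, -243)

First find the eigenvalue: Tv = (6, -3) = 3·(2, -1), so λ = 3.
Then T^5 v = λ^5·v = 3^5·(2, -1) = 243·(2, -1) = (486, -243).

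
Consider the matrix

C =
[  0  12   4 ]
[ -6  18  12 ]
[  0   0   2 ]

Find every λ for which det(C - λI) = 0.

2, 6, 12

Compute the characteristic polynomial p(s) = det(sI - C).
Expanding the 3×3 determinant: p(s) = s^3 - 20s^2 + 108s - 144.
Since p(12) = 0, s = 12 is a root.
Dividing by (s - 12) leaves s^2 - 8s + 12.
The quadratic factors as (s - 2)·(s - 6).
Eigenvalues: 2, 6, 12.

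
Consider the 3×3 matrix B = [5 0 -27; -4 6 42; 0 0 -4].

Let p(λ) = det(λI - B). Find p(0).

p(0) = det(0·I − B) = det(−B) = (−1)^3·det(B).
det(B) = -120, so p(0) = 120.

120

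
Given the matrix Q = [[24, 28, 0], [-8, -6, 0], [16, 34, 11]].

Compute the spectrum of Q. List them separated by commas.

8, 10, 11

Set up det(sI - Q) = 0.
Expanding along the first row, p(s) = s^3 - 29s^2 + 278s - 880.
Try s = 11: p(11) = 0, so 11 is a root.
Dividing by (s - 11) leaves s^2 - 18s + 80.
The quadratic factors as (s - 8)·(s - 10).
Eigenvalues: 8, 10, 11.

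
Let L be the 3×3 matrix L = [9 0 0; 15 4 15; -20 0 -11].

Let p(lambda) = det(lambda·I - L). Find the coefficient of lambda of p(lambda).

-107

p(lambda) = lambda^3 - 2·lambda^2 - 107·lambda + 396.
The coefficient of lambda is -107.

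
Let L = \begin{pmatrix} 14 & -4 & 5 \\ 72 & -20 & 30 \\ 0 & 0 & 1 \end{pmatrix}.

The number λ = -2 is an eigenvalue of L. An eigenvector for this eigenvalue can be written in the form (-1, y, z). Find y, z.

-4, 0

We need (L + 2I)v = 0.
L + 2I = [[16, -4, 5], [72, -18, 30], [0, 0, 3]].
Row 1: (16)·-1 + (-4)·y + (5)·z = 0
Row 2: (72)·-1 + (-18)·y + (30)·z = 0
Row 3: (0)·-1 + (0)·y + (3)·z = 0
Solving gives y = -4, z = 0.
Check: L·(-1, -4, 0) = (2, 8, 0) = -2·(-1, -4, 0).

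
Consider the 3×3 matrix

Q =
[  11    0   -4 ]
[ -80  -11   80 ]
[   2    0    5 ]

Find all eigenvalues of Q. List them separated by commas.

-11, 7, 9

The characteristic polynomial is p(s) = det(sI - Q).
Cofactor expansion gives p(s) = s^3 - 5s^2 - 113s + 693.
Since p(9) = 0, s = 9 is a root.
Factor out (s - 9): p(s) = (s - 9)·(s^2 + 4s - 77).
The quadratic factors as (s + 11)·(s - 7).
Eigenvalues: -11, 7, 9.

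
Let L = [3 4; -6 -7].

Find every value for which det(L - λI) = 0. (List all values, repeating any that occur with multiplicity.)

det(L - sI) = (3 - s)(-7 - s) - (4)·(-6) = s^2 + 4s + 3.
This factors as (s + 3)·(s + 1) = 0.
Eigenvalues: -3, -1.

-3, -1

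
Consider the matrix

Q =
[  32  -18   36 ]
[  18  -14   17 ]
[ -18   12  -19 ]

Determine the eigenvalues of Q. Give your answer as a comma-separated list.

Set up det(lambda·I - Q) = 0.
Expanding the 3×3 determinant: p(lambda) = lambda^3 + lambda^2 - 22·lambda - 40.
Rational-root test: lambda = -2 gives p(-2) = 0.
Factor out (lambda + 2): p(lambda) = (lambda + 2)·(lambda^2 - lambda - 20).
The quadratic factors as (lambda + 4)·(lambda - 5).
Eigenvalues: -4, -2, 5.

-4, -2, 5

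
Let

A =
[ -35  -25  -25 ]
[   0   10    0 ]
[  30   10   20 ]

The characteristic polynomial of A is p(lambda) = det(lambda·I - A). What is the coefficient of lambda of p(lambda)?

p(lambda) = lambda^3 + 5·lambda^2 - 100·lambda - 500.
The coefficient of lambda is -100.

-100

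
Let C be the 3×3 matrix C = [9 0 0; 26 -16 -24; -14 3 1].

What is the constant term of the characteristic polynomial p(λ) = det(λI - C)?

-504

p(0) = det(0·I − C) = det(−C) = (−1)^3·det(C).
det(C) = 504, so p(0) = -504.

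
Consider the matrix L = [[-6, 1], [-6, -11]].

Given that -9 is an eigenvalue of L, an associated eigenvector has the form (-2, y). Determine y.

6

We need (L + 9I)v = 0.
L + 9I = [[3, 1], [-6, -2]].
Row 1: (3)·-2 + (1)·y = 0
Row 2: (-6)·-2 + (-2)·y = 0
Solving gives y = 6.
Check: L·(-2, 6) = (18, -54) = -9·(-2, 6).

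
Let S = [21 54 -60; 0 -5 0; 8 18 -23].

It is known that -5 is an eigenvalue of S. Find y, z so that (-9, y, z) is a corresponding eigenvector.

1, -3

We need (S + 5I)v = 0.
S + 5I = [[26, 54, -60], [0, 0, 0], [8, 18, -18]].
Row 1: (26)·-9 + (54)·y + (-60)·z = 0
Row 2: (0)·-9 + (0)·y + (0)·z = 0
Row 3: (8)·-9 + (18)·y + (-18)·z = 0
Solving gives y = 1, z = -3.
Check: S·(-9, 1, -3) = (45, -5, 15) = -5·(-9, 1, -3).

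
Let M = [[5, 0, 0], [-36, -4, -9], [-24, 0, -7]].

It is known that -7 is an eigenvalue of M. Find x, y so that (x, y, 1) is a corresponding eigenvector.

0, 3

We need (M + 7I)v = 0.
M + 7I = [[12, 0, 0], [-36, 3, -9], [-24, 0, 0]].
Row 1: (12)·x + (0)·y + (0)·1 = 0
Row 2: (-36)·x + (3)·y + (-9)·1 = 0
Row 3: (-24)·x + (0)·y + (0)·1 = 0
Solving gives x = 0, y = 3.
Check: M·(0, 3, 1) = (0, -21, -7) = -7·(0, 3, 1).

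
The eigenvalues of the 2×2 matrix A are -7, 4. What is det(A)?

det(A) is the product of the eigenvalues: (-7) · (4) = -28.

-28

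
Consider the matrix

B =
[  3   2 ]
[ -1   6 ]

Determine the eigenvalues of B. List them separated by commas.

4, 5

det(B - λI) = (3 - λ)(6 - λ) - (2)·(-1) = λ^2 - 9λ + 20.
This factors as (λ - 4)·(λ - 5) = 0.
Eigenvalues: 4, 5.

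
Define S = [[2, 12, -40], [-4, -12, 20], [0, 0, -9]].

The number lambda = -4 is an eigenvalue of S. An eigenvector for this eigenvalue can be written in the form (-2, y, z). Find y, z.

1, 0

We need (S + 4I)v = 0.
S + 4I = [[6, 12, -40], [-4, -8, 20], [0, 0, -5]].
Row 1: (6)·-2 + (12)·y + (-40)·z = 0
Row 2: (-4)·-2 + (-8)·y + (20)·z = 0
Row 3: (0)·-2 + (0)·y + (-5)·z = 0
Solving gives y = 1, z = 0.
Check: S·(-2, 1, 0) = (8, -4, 0) = -4·(-2, 1, 0).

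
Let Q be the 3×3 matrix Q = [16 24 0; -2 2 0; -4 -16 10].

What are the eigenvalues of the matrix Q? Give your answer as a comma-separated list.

8, 10, 10

Compute the characteristic polynomial p(r) = det(rI - Q).
Cofactor expansion gives p(r) = r^3 - 28r^2 + 260r - 800.
Since p(8) = 0, r = 8 is a root.
Factor out (r - 8): p(r) = (r - 8)·(r^2 - 20r + 100).
The quadratic factor is (r - 10)^2.
Eigenvalues: 8, 10, 10.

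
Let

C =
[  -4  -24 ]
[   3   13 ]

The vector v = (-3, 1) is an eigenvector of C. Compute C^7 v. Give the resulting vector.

(-49152, 16384)

First find the eigenvalue: Cv = (-12, 4) = 4·(-3, 1), so λ = 4.
Then C^7 v = λ^7·v = 4^7·(-3, 1) = 16384·(-3, 1) = (-49152, 16384).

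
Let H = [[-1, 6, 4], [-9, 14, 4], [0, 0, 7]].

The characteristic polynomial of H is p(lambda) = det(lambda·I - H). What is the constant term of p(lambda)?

-280

p(lambda) = lambda^3 - 20·lambda^2 + 131·lambda - 280.
The constant term is -280.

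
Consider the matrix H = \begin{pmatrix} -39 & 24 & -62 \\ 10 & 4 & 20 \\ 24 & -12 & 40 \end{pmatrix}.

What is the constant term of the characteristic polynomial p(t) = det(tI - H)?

288

p(0) = det(0·I − H) = det(−H) = (−1)^3·det(H).
det(H) = -288, so p(0) = 288.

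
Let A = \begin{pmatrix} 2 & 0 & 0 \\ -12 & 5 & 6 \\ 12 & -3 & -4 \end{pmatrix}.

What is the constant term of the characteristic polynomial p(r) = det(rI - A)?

p(0) = det(0·I − A) = det(−A) = (−1)^3·det(A).
det(A) = -4, so p(0) = 4.

4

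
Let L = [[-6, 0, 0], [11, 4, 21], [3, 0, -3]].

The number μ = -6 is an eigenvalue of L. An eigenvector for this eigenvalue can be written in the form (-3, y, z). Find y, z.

We need (L + 6I)v = 0.
L + 6I = [[0, 0, 0], [11, 10, 21], [3, 0, 3]].
Row 1: (0)·-3 + (0)·y + (0)·z = 0
Row 2: (11)·-3 + (10)·y + (21)·z = 0
Row 3: (3)·-3 + (0)·y + (3)·z = 0
Solving gives y = -3, z = 3.
Check: L·(-3, -3, 3) = (18, 18, -18) = -6·(-3, -3, 3).

-3, 3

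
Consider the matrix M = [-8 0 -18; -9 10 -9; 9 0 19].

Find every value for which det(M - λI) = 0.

1, 10, 10

Compute the characteristic polynomial p(λ) = det(λI - M).
Expanding along the first row, p(λ) = λ^3 - 21λ^2 + 120λ - 100.
Try λ = 1: p(1) = 0, so 1 is a root.
Factor out (λ - 1): p(λ) = (λ - 1)·(λ^2 - 20λ + 100).
The quadratic factor is (λ - 10)^2.
Eigenvalues: 1, 10, 10.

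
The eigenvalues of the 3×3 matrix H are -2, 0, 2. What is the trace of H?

0

trace(H) is the sum of the eigenvalues: (-2) + (0) + (2) = 0.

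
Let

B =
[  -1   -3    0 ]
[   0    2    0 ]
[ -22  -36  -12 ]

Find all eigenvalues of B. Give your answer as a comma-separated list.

Compute the characteristic polynomial p(s) = det(sI - B).
Cofactor expansion gives p(s) = s^3 + 11s^2 - 14s - 24.
Try s = 2: p(2) = 0, so 2 is a root.
Dividing by (s - 2) leaves s^2 + 13s + 12.
The quadratic factors as (s + 12)·(s + 1).
Eigenvalues: -12, -1, 2.

-12, -1, 2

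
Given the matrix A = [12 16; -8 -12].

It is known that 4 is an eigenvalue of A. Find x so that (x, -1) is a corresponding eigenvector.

We need (A - 4I)v = 0.
A - 4I = [[8, 16], [-8, -16]].
Row 1: (8)·x + (16)·-1 = 0
Row 2: (-8)·x + (-16)·-1 = 0
Solving gives x = 2.
Check: A·(2, -1) = (8, -4) = 4·(2, -1).

2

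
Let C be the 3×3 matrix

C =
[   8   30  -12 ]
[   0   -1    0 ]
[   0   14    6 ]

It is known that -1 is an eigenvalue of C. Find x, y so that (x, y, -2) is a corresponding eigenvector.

-6, 1

We need (C + 1I)v = 0.
C + 1I = [[9, 30, -12], [0, 0, 0], [0, 14, 7]].
Row 1: (9)·x + (30)·y + (-12)·-2 = 0
Row 2: (0)·x + (0)·y + (0)·-2 = 0
Row 3: (0)·x + (14)·y + (7)·-2 = 0
Solving gives x = -6, y = 1.
Check: C·(-6, 1, -2) = (6, -1, 2) = -1·(-6, 1, -2).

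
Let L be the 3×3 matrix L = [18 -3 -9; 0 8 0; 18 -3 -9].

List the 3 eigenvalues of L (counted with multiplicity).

Compute the characteristic polynomial p(μ) = det(μI - L).
Expanding the 3×3 determinant: p(μ) = μ^3 - 17μ^2 + 72μ.
Try μ = 0: p(0) = 0, so 0 is a root.
Dividing by μ leaves μ^2 - 17μ + 72.
The quadratic factors as (μ - 8)·(μ - 9).
Eigenvalues: 0, 8, 9.

0, 8, 9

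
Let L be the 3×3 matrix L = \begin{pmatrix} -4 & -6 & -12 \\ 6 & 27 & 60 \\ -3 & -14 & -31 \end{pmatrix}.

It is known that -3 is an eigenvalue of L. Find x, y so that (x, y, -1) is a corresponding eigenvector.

We need (L + 3I)v = 0.
L + 3I = [[-1, -6, -12], [6, 30, 60], [-3, -14, -28]].
Row 1: (-1)·x + (-6)·y + (-12)·-1 = 0
Row 2: (6)·x + (30)·y + (60)·-1 = 0
Row 3: (-3)·x + (-14)·y + (-28)·-1 = 0
Solving gives x = 0, y = 2.
Check: L·(0, 2, -1) = (0, -6, 3) = -3·(0, 2, -1).

0, 2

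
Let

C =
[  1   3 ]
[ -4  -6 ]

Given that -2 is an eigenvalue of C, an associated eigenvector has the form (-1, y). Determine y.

We need (C + 2I)v = 0.
C + 2I = [[3, 3], [-4, -4]].
Row 1: (3)·-1 + (3)·y = 0
Row 2: (-4)·-1 + (-4)·y = 0
Solving gives y = 1.
Check: C·(-1, 1) = (2, -2) = -2·(-1, 1).

1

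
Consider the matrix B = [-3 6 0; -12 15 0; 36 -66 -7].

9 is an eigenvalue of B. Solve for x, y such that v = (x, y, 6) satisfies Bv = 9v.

-1, -2

We need (B - 9I)v = 0.
B - 9I = [[-12, 6, 0], [-12, 6, 0], [36, -66, -16]].
Row 1: (-12)·x + (6)·y + (0)·6 = 0
Row 2: (-12)·x + (6)·y + (0)·6 = 0
Row 3: (36)·x + (-66)·y + (-16)·6 = 0
Solving gives x = -1, y = -2.
Check: B·(-1, -2, 6) = (-9, -18, 54) = 9·(-1, -2, 6).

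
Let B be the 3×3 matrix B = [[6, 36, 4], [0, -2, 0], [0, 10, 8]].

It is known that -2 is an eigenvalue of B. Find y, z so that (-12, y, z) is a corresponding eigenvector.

We need (B + 2I)v = 0.
B + 2I = [[8, 36, 4], [0, 0, 0], [0, 10, 10]].
Row 1: (8)·-12 + (36)·y + (4)·z = 0
Row 2: (0)·-12 + (0)·y + (0)·z = 0
Row 3: (0)·-12 + (10)·y + (10)·z = 0
Solving gives y = 3, z = -3.
Check: B·(-12, 3, -3) = (24, -6, 6) = -2·(-12, 3, -3).

3, -3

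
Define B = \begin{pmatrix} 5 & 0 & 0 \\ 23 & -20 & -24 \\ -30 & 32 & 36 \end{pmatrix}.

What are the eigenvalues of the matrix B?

Set up det(lambda·I - B) = 0.
Expanding along the first row, p(lambda) = lambda^3 - 21·lambda^2 + 128·lambda - 240.
Since p(4) = 0, lambda = 4 is a root.
Dividing by (lambda - 4) leaves lambda^2 - 17·lambda + 60.
The quadratic factors as (lambda - 5)·(lambda - 12).
Eigenvalues: 4, 5, 12.

4, 5, 12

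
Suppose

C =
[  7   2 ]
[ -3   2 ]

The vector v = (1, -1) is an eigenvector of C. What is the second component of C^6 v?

First find the eigenvalue: Cv = (5, -5) = 5·(1, -1), so λ = 5.
Then C^6 v = λ^6·v = 5^6·(1, -1) = 15625·(1, -1) = (15625, -15625).

-15625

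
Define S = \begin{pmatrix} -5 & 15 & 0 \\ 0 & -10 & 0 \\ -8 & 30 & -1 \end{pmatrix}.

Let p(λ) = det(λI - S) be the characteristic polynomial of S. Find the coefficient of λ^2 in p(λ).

The coefficient of λ^2 of det(λI - S) is −trace(S).
trace(S) = (-5) + (-10) + (-1) = -16, so the coefficient is 16.

16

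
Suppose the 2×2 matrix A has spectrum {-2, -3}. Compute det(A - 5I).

56

If A has eigenvalues -2, -3, then A - 5I has eigenvalues -7, -8.
det(A - 5I) = (-7) · (-8) = 56.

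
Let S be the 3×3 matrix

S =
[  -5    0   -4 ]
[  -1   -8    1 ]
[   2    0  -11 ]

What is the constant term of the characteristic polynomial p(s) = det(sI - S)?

504

p(0) = det(0·I − S) = det(−S) = (−1)^3·det(S).
det(S) = -504, so p(0) = 504.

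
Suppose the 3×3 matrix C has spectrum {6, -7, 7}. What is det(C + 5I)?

If C has eigenvalues 6, -7, 7, then C + 5I has eigenvalues 11, -2, 12.
det(C + 5I) = (11) · (-2) · (12) = -264.

-264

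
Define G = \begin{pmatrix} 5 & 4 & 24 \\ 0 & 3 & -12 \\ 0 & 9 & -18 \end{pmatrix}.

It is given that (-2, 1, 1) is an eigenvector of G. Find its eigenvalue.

Compute Gv: G·(-2, 1, 1) = (18, -9, -9).
Since Gv = λv, compare component 1: 18 = λ·-2, so λ = -9.

-9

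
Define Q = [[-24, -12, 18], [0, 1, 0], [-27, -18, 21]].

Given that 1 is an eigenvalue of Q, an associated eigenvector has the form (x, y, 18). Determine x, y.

12, 2

We need (Q - 1I)v = 0.
Q - 1I = [[-25, -12, 18], [0, 0, 0], [-27, -18, 20]].
Row 1: (-25)·x + (-12)·y + (18)·18 = 0
Row 2: (0)·x + (0)·y + (0)·18 = 0
Row 3: (-27)·x + (-18)·y + (20)·18 = 0
Solving gives x = 12, y = 2.
Check: Q·(12, 2, 18) = (12, 2, 18) = 1·(12, 2, 18).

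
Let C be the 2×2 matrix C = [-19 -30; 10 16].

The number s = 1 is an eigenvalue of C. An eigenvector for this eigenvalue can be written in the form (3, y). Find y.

-2

We need (C - 1I)v = 0.
C - 1I = [[-20, -30], [10, 15]].
Row 1: (-20)·3 + (-30)·y = 0
Row 2: (10)·3 + (15)·y = 0
Solving gives y = -2.
Check: C·(3, -2) = (3, -2) = 1·(3, -2).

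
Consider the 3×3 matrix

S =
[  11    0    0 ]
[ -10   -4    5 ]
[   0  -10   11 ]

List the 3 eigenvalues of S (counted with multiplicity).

The characteristic polynomial is p(λ) = det(λI - S).
Cofactor expansion gives p(λ) = λ^3 - 18λ^2 + 83λ - 66.
Rational-root test: λ = 6 gives p(6) = 0.
Factor out (λ - 6): p(λ) = (λ - 6)·(λ^2 - 12λ + 11).
The quadratic factors as (λ - 1)·(λ - 11).
Eigenvalues: 1, 6, 11.

1, 6, 11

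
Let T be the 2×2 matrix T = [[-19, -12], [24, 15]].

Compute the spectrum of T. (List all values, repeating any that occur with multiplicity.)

-3, -1

det(T - tI) = (-19 - t)(15 - t) - (-12)·(24) = t^2 + 4t + 3.
This factors as (t + 3)·(t + 1) = 0.
Eigenvalues: -3, -1.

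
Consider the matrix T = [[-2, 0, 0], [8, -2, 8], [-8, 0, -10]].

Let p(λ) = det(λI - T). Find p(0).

40

p(0) = det(0·I − T) = det(−T) = (−1)^3·det(T).
det(T) = -40, so p(0) = 40.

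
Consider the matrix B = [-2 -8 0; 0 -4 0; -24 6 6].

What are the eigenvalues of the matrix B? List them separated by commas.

Set up det(sI - B) = 0.
Expanding the 3×3 determinant: p(s) = s^3 - 28s - 48.
Rational-root test: s = -4 gives p(-4) = 0.
Factor out (s + 4): p(s) = (s + 4)·(s^2 - 4s - 12).
The quadratic factors as (s + 2)·(s - 6).
Eigenvalues: -4, -2, 6.

-4, -2, 6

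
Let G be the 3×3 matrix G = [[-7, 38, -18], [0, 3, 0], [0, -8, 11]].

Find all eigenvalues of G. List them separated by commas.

Compute the characteristic polynomial p(r) = det(rI - G).
Expanding the 3×3 determinant: p(r) = r^3 - 7r^2 - 65r + 231.
Since p(3) = 0, r = 3 is a root.
Dividing by (r - 3) leaves r^2 - 4r - 77.
The quadratic factors as (r + 7)·(r - 11).
Eigenvalues: -7, 3, 11.

-7, 3, 11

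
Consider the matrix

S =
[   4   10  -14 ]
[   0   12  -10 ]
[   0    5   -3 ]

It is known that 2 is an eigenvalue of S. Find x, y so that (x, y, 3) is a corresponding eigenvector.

We need (S - 2I)v = 0.
S - 2I = [[2, 10, -14], [0, 10, -10], [0, 5, -5]].
Row 1: (2)·x + (10)·y + (-14)·3 = 0
Row 2: (0)·x + (10)·y + (-10)·3 = 0
Row 3: (0)·x + (5)·y + (-5)·3 = 0
Solving gives x = 6, y = 3.
Check: S·(6, 3, 3) = (12, 6, 6) = 2·(6, 3, 3).

6, 3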